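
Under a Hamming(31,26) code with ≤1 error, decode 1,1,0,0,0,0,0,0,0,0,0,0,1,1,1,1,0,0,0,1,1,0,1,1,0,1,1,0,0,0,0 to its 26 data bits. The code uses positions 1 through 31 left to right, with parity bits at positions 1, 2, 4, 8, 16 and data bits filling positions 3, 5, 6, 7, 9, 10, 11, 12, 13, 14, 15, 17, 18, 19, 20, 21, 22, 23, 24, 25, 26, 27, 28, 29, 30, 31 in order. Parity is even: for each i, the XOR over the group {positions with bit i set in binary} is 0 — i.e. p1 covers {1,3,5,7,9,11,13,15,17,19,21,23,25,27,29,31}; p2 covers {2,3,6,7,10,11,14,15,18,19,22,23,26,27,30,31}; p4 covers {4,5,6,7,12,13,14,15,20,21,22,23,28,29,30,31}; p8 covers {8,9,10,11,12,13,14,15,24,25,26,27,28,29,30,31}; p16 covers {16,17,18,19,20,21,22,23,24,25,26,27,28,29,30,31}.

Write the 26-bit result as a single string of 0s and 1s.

00000000111000110110110000

s1 (pos 1,3,5,7,9,11,13,15,17,19,21,23,25,27,29,31): 1⊕0⊕0⊕0⊕0⊕0⊕1⊕1⊕0⊕0⊕1⊕1⊕0⊕1⊕0⊕0 = 0
s2 (pos 2,3,6,7,10,11,14,15,18,19,22,23,26,27,30,31): 1⊕0⊕0⊕0⊕0⊕0⊕1⊕1⊕0⊕0⊕0⊕1⊕1⊕1⊕0⊕0 = 0
s4 (pos 4,5,6,7,12,13,14,15,20,21,22,23,28,29,30,31): 0⊕0⊕0⊕0⊕0⊕1⊕1⊕1⊕1⊕1⊕0⊕1⊕0⊕0⊕0⊕0 = 0
s8 (pos 8,9,10,11,12,13,14,15,24,25,26,27,28,29,30,31): 0⊕0⊕0⊕0⊕0⊕1⊕1⊕1⊕1⊕0⊕1⊕1⊕0⊕0⊕0⊕0 = 0
s16 (pos 16,17,18,19,20,21,22,23,24,25,26,27,28,29,30,31): 1⊕0⊕0⊕0⊕1⊕1⊕0⊕1⊕1⊕0⊕1⊕1⊕0⊕0⊕0⊕0 = 1
Syndrome s16…s1 = 10000 → error at position 16.
Flip position 16: 1100000000001111000110110110000 → 1100000000001110000110110110000
Read data bits from positions 3,5,6,7,9,10,11,12,13,14,15,17,18,19,20,21,22,23,24,25,26,27,28,29,30,31: 00000000111000110110110000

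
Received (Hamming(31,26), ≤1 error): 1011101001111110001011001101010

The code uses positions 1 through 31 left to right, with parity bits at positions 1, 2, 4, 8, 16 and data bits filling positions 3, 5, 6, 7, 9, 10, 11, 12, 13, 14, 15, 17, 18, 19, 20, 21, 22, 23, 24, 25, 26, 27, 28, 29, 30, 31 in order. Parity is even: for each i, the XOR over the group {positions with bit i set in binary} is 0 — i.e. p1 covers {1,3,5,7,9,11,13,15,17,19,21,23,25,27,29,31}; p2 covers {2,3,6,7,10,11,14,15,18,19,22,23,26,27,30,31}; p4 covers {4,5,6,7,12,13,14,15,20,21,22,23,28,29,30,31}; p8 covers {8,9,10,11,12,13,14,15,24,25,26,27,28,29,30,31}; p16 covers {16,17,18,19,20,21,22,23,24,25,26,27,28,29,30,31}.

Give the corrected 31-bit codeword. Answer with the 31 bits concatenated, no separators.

1011101001111110001111001101010

s1 (pos 1,3,5,7,9,11,13,15,17,19,21,23,25,27,29,31): 1⊕1⊕1⊕1⊕0⊕1⊕1⊕1⊕0⊕1⊕1⊕0⊕1⊕0⊕0⊕0 = 0
s2 (pos 2,3,6,7,10,11,14,15,18,19,22,23,26,27,30,31): 0⊕1⊕0⊕1⊕1⊕1⊕1⊕1⊕0⊕1⊕1⊕0⊕1⊕0⊕1⊕0 = 0
s4 (pos 4,5,6,7,12,13,14,15,20,21,22,23,28,29,30,31): 1⊕1⊕0⊕1⊕1⊕1⊕1⊕1⊕0⊕1⊕1⊕0⊕1⊕0⊕1⊕0 = 1
s8 (pos 8,9,10,11,12,13,14,15,24,25,26,27,28,29,30,31): 0⊕0⊕1⊕1⊕1⊕1⊕1⊕1⊕0⊕1⊕1⊕0⊕1⊕0⊕1⊕0 = 0
s16 (pos 16,17,18,19,20,21,22,23,24,25,26,27,28,29,30,31): 0⊕0⊕0⊕1⊕0⊕1⊕1⊕0⊕0⊕1⊕1⊕0⊕1⊕0⊕1⊕0 = 1
Syndrome s16…s1 = 10100 → error at position 20.
Flip position 20: 1011101001111110001011001101010 → 1011101001111110001111001101010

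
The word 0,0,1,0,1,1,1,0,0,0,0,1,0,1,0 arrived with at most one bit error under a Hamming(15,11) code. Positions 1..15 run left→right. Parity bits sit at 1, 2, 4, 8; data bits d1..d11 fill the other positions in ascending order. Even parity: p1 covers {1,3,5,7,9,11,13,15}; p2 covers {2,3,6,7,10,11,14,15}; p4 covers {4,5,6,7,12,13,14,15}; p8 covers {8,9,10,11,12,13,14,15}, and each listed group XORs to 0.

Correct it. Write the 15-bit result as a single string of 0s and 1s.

001001100001010

s1 (pos 1,3,5,7,9,11,13,15): 0⊕1⊕1⊕1⊕0⊕0⊕0⊕0 = 1
s2 (pos 2,3,6,7,10,11,14,15): 0⊕1⊕1⊕1⊕0⊕0⊕1⊕0 = 0
s4 (pos 4,5,6,7,12,13,14,15): 0⊕1⊕1⊕1⊕1⊕0⊕1⊕0 = 1
s8 (pos 8,9,10,11,12,13,14,15): 0⊕0⊕0⊕0⊕1⊕0⊕1⊕0 = 0
Syndrome s8…s1 = 0101 → error at position 5.
Flip position 5: 001011100001010 → 001001100001010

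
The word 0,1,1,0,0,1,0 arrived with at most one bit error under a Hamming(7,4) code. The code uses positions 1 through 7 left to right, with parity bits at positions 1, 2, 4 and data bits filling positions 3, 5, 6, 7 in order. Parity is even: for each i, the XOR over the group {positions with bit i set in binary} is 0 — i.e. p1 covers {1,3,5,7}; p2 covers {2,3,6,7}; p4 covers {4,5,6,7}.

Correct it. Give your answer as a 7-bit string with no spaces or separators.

0110011

s1 (pos 1,3,5,7): 0⊕1⊕0⊕0 = 1
s2 (pos 2,3,6,7): 1⊕1⊕1⊕0 = 1
s4 (pos 4,5,6,7): 0⊕0⊕1⊕0 = 1
Syndrome s4…s1 = 111 → error at position 7.
Flip position 7: 0110010 → 0110011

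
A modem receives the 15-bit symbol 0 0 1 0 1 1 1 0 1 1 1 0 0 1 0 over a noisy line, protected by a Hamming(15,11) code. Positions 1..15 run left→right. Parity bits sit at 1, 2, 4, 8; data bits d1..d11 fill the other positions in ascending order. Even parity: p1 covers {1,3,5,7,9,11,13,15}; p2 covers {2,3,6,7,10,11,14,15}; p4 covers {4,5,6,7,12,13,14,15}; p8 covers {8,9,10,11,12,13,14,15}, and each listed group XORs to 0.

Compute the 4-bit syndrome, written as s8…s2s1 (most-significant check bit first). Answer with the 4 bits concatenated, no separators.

s1 (pos 1,3,5,7,9,11,13,15): 0⊕1⊕1⊕1⊕1⊕1⊕0⊕0 = 1
s2 (pos 2,3,6,7,10,11,14,15): 0⊕1⊕1⊕1⊕1⊕1⊕1⊕0 = 0
s4 (pos 4,5,6,7,12,13,14,15): 0⊕1⊕1⊕1⊕0⊕0⊕1⊕0 = 0
s8 (pos 8,9,10,11,12,13,14,15): 0⊕1⊕1⊕1⊕0⊕0⊕1⊕0 = 0
Syndrome s8…s1 = 0001 → error at position 1.

0001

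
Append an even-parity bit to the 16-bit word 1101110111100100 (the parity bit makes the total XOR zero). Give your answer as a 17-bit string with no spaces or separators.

11011101111001000

XOR of the 16 data bits: 1⊕1⊕0⊕1⊕1⊕1⊕0⊕1⊕1⊕1⊕1⊕0⊕0⊕1⊕0⊕0 = 0
Parity bit = 0 (so all 17 bits XOR to 0).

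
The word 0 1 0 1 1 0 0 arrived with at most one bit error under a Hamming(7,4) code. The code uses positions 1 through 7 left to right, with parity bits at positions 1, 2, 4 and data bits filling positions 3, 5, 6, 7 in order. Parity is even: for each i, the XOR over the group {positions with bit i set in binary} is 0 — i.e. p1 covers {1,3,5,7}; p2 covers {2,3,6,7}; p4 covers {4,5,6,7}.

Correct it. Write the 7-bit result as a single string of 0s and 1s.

s1 (pos 1,3,5,7): 0⊕0⊕1⊕0 = 1
s2 (pos 2,3,6,7): 1⊕0⊕0⊕0 = 1
s4 (pos 4,5,6,7): 1⊕1⊕0⊕0 = 0
Syndrome s4…s1 = 011 → error at position 3.
Flip position 3: 0101100 → 0111100

0111100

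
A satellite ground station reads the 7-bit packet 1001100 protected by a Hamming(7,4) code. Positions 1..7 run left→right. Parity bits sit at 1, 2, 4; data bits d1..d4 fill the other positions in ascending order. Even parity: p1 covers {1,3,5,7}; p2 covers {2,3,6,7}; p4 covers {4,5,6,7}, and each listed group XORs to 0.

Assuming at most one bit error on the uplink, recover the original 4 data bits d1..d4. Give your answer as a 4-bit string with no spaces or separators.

0100

s1 (pos 1,3,5,7): 1⊕0⊕1⊕0 = 0
s2 (pos 2,3,6,7): 0⊕0⊕0⊕0 = 0
s4 (pos 4,5,6,7): 1⊕1⊕0⊕0 = 0
Syndrome s4…s1 = 000 → no error.
Read data bits from positions 3,5,6,7: 0100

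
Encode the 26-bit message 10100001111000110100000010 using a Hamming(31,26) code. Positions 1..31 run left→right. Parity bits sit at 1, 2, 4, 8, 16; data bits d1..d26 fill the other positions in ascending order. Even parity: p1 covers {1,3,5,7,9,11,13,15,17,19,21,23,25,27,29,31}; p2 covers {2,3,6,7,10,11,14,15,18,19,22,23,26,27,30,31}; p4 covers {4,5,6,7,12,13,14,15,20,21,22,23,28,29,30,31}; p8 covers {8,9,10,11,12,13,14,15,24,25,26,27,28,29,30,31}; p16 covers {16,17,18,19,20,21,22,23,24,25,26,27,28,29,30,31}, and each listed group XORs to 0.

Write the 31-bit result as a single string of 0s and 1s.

1011010100011110000110100000010

Place data at non-parity positions: p1 p2 1 p4 0 1 0 p8 0 0 0 1 1 1 1 p16 0 0 0 1 1 0 1 0 0 0 0 0 0 1 0
p1 (pos 1,3,5,7,9,11,13,15,17,19,21,23,25,27,29,31): XOR of data positions = 1⊕0⊕0⊕0⊕0⊕1⊕1⊕0⊕0⊕1⊕1⊕0⊕0⊕0⊕0 = 1
p2 (pos 2,3,6,7,10,11,14,15,18,19,22,23,26,27,30,31): XOR of data positions = 1⊕1⊕0⊕0⊕0⊕1⊕1⊕0⊕0⊕0⊕1⊕0⊕0⊕1⊕0 = 0
p4 (pos 4,5,6,7,12,13,14,15,20,21,22,23,28,29,30,31): XOR of data positions = 0⊕1⊕0⊕1⊕1⊕1⊕1⊕1⊕1⊕0⊕1⊕0⊕0⊕1⊕0 = 1
p8 (pos 8,9,10,11,12,13,14,15,24,25,26,27,28,29,30,31): XOR of data positions = 0⊕0⊕0⊕1⊕1⊕1⊕1⊕0⊕0⊕0⊕0⊕0⊕0⊕1⊕0 = 1
p16 (pos 16,17,18,19,20,21,22,23,24,25,26,27,28,29,30,31): XOR of data positions = 0⊕0⊕0⊕1⊕1⊕0⊕1⊕0⊕0⊕0⊕0⊕0⊕0⊕1⊕0 = 0
Codeword: 1011010100011110000110100000010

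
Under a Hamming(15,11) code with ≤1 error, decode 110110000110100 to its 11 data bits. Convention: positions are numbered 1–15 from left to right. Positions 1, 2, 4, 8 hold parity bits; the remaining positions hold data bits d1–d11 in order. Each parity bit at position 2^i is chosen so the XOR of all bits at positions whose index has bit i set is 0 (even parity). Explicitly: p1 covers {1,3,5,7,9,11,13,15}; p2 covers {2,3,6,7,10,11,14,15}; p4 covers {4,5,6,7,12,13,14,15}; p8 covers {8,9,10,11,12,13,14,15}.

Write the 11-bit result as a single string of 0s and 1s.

s1 (pos 1,3,5,7,9,11,13,15): 1⊕0⊕1⊕0⊕0⊕1⊕1⊕0 = 0
s2 (pos 2,3,6,7,10,11,14,15): 1⊕0⊕0⊕0⊕1⊕1⊕0⊕0 = 1
s4 (pos 4,5,6,7,12,13,14,15): 1⊕1⊕0⊕0⊕0⊕1⊕0⊕0 = 1
s8 (pos 8,9,10,11,12,13,14,15): 0⊕0⊕1⊕1⊕0⊕1⊕0⊕0 = 1
Syndrome s8…s1 = 1110 → error at position 14.
Flip position 14: 110110000110100 → 110110000110110
Read data bits from positions 3,5,6,7,9,10,11,12,13,14,15: 01000110110

01000110110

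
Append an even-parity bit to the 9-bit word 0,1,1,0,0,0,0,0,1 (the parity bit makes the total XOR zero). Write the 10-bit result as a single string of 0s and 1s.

0110000011

XOR of the 9 data bits: 0⊕1⊕1⊕0⊕0⊕0⊕0⊕0⊕1 = 1
Parity bit = 1 (so all 10 bits XOR to 0).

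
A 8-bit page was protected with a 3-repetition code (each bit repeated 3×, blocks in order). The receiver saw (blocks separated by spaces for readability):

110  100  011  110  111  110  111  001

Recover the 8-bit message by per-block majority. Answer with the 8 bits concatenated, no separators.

10111110

Block 1 (110): 2 ones → 1
Block 2 (100): 1 one → 0
Block 3 (011): 2 ones → 1
Block 4 (110): 2 ones → 1
Block 5 (111): 3 ones → 1
Block 6 (110): 2 ones → 1
Block 7 (111): 3 ones → 1
Block 8 (001): 1 one → 0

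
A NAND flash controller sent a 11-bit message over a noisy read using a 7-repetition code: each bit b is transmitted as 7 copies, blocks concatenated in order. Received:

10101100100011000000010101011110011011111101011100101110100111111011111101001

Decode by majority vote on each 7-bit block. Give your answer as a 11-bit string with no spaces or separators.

Block 1 (1010110): 4 ones → 1
Block 2 (0100011): 3 ones → 0
Block 3 (0000000): 0 ones → 0
Block 4 (1010101): 4 ones → 1
Block 5 (1110011): 5 ones → 1
Block 6 (0111111): 6 ones → 1
Block 7 (0101110): 4 ones → 1
Block 8 (0101110): 4 ones → 1
Block 9 (1001111): 5 ones → 1
Block 10 (1101111): 6 ones → 1
Block 11 (1101001): 4 ones → 1

10011111111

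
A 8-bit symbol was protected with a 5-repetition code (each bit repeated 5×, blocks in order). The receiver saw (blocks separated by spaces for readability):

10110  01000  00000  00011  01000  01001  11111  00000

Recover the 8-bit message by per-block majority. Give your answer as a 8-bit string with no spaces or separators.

10000010

Block 1 (10110): 3 ones → 1
Block 2 (01000): 1 one → 0
Block 3 (00000): 0 ones → 0
Block 4 (00011): 2 ones → 0
Block 5 (01000): 1 one → 0
Block 6 (01001): 2 ones → 0
Block 7 (11111): 5 ones → 1
Block 8 (00000): 0 ones → 0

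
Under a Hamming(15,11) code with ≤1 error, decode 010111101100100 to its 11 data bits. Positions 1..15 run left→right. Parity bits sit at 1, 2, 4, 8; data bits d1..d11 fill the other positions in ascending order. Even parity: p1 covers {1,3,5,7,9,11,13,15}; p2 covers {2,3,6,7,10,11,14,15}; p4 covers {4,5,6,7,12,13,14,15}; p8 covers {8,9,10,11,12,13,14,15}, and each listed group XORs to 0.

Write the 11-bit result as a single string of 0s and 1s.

01111101100

s1 (pos 1,3,5,7,9,11,13,15): 0⊕0⊕1⊕1⊕1⊕0⊕1⊕0 = 0
s2 (pos 2,3,6,7,10,11,14,15): 1⊕0⊕1⊕1⊕1⊕0⊕0⊕0 = 0
s4 (pos 4,5,6,7,12,13,14,15): 1⊕1⊕1⊕1⊕0⊕1⊕0⊕0 = 1
s8 (pos 8,9,10,11,12,13,14,15): 0⊕1⊕1⊕0⊕0⊕1⊕0⊕0 = 1
Syndrome s8…s1 = 1100 → error at position 12.
Flip position 12: 010111101100100 → 010111101101100
Read data bits from positions 3,5,6,7,9,10,11,12,13,14,15: 01111101100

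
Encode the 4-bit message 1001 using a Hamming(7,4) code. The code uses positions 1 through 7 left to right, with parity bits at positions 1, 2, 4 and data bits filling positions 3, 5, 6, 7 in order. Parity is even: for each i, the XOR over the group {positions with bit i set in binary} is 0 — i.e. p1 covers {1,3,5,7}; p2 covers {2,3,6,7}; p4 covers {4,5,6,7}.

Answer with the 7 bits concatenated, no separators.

Place data at non-parity positions: p1 p2 1 p4 0 0 1
p1 (pos 1,3,5,7): XOR of data positions = 1⊕0⊕1 = 0
p2 (pos 2,3,6,7): XOR of data positions = 1⊕0⊕1 = 0
p4 (pos 4,5,6,7): XOR of data positions = 0⊕0⊕1 = 1
Codeword: 0011001

0011001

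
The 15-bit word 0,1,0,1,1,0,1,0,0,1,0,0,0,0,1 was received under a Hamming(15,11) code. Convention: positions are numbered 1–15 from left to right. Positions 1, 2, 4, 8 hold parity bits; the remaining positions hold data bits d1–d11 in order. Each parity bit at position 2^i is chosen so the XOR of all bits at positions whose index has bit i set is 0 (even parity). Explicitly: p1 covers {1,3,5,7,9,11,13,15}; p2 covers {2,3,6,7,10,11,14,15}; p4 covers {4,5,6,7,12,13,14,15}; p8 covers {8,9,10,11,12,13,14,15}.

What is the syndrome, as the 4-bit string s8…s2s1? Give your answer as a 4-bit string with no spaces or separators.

s1 (pos 1,3,5,7,9,11,13,15): 0⊕0⊕1⊕1⊕0⊕0⊕0⊕1 = 1
s2 (pos 2,3,6,7,10,11,14,15): 1⊕0⊕0⊕1⊕1⊕0⊕0⊕1 = 0
s4 (pos 4,5,6,7,12,13,14,15): 1⊕1⊕0⊕1⊕0⊕0⊕0⊕1 = 0
s8 (pos 8,9,10,11,12,13,14,15): 0⊕0⊕1⊕0⊕0⊕0⊕0⊕1 = 0
Syndrome s8…s1 = 0001 → error at position 1.

0001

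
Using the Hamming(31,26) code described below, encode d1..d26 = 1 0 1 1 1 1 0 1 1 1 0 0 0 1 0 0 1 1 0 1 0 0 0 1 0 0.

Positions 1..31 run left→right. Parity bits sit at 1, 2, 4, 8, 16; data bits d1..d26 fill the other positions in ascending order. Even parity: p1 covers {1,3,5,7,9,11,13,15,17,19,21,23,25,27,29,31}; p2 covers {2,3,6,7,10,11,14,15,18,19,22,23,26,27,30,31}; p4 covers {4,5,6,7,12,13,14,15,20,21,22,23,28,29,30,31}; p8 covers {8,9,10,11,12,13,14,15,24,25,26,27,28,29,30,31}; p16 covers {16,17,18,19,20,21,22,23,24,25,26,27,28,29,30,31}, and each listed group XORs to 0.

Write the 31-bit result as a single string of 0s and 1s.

0010011111011101001001101000100

Place data at non-parity positions: p1 p2 1 p4 0 1 1 p8 1 1 0 1 1 1 0 p16 0 0 1 0 0 1 1 0 1 0 0 0 1 0 0
p1 (pos 1,3,5,7,9,11,13,15,17,19,21,23,25,27,29,31): XOR of data positions = 1⊕0⊕1⊕1⊕0⊕1⊕0⊕0⊕1⊕0⊕1⊕1⊕0⊕1⊕0 = 0
p2 (pos 2,3,6,7,10,11,14,15,18,19,22,23,26,27,30,31): XOR of data positions = 1⊕1⊕1⊕1⊕0⊕1⊕0⊕0⊕1⊕1⊕1⊕0⊕0⊕0⊕0 = 0
p4 (pos 4,5,6,7,12,13,14,15,20,21,22,23,28,29,30,31): XOR of data positions = 0⊕1⊕1⊕1⊕1⊕1⊕0⊕0⊕0⊕1⊕1⊕0⊕1⊕0⊕0 = 0
p8 (pos 8,9,10,11,12,13,14,15,24,25,26,27,28,29,30,31): XOR of data positions = 1⊕1⊕0⊕1⊕1⊕1⊕0⊕0⊕1⊕0⊕0⊕0⊕1⊕0⊕0 = 1
p16 (pos 16,17,18,19,20,21,22,23,24,25,26,27,28,29,30,31): XOR of data positions = 0⊕0⊕1⊕0⊕0⊕1⊕1⊕0⊕1⊕0⊕0⊕0⊕1⊕0⊕0 = 1
Codeword: 0010011111011101001001101000100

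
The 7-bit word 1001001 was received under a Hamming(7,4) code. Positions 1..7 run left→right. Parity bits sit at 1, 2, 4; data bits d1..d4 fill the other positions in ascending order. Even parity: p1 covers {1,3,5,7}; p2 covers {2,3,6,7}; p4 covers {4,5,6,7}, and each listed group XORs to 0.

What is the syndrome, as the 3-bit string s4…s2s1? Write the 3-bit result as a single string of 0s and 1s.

s1 (pos 1,3,5,7): 1⊕0⊕0⊕1 = 0
s2 (pos 2,3,6,7): 0⊕0⊕0⊕1 = 1
s4 (pos 4,5,6,7): 1⊕0⊕0⊕1 = 0
Syndrome s4…s1 = 010 → error at position 2.

010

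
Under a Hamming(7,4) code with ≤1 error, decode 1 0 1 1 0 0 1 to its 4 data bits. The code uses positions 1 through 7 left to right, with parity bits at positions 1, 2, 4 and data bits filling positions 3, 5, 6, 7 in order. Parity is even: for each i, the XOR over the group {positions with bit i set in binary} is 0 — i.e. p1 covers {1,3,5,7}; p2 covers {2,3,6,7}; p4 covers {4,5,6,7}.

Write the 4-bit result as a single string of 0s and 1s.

1001

s1 (pos 1,3,5,7): 1⊕1⊕0⊕1 = 1
s2 (pos 2,3,6,7): 0⊕1⊕0⊕1 = 0
s4 (pos 4,5,6,7): 1⊕0⊕0⊕1 = 0
Syndrome s4…s1 = 001 → error at position 1.
Flip position 1: 1011001 → 0011001
Read data bits from positions 3,5,6,7: 1001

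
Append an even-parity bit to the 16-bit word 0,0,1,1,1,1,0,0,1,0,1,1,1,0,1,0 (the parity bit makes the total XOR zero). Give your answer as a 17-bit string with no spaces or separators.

00111100101110101

XOR of the 16 data bits: 0⊕0⊕1⊕1⊕1⊕1⊕0⊕0⊕1⊕0⊕1⊕1⊕1⊕0⊕1⊕0 = 1
Parity bit = 1 (so all 17 bits XOR to 0).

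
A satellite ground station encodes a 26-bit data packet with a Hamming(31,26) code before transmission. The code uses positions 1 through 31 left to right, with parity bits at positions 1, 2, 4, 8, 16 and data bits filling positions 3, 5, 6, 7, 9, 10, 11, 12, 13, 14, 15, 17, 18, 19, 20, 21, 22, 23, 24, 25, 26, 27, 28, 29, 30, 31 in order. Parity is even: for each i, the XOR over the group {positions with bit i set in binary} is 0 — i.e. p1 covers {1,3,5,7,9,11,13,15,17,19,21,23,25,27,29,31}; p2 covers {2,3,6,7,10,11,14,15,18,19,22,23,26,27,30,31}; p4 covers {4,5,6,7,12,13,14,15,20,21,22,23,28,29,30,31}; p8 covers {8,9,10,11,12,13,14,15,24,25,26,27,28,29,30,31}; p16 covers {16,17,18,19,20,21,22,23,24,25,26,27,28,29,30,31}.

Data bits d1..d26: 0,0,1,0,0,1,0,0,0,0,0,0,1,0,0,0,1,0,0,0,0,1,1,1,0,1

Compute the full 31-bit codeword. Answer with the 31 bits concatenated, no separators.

1001010101000000010001000011101

Place data at non-parity positions: p1 p2 0 p4 0 1 0 p8 0 1 0 0 0 0 0 p16 0 1 0 0 0 1 0 0 0 0 1 1 1 0 1
p1 (pos 1,3,5,7,9,11,13,15,17,19,21,23,25,27,29,31): XOR of data positions = 0⊕0⊕0⊕0⊕0⊕0⊕0⊕0⊕0⊕0⊕0⊕0⊕1⊕1⊕1 = 1
p2 (pos 2,3,6,7,10,11,14,15,18,19,22,23,26,27,30,31): XOR of data positions = 0⊕1⊕0⊕1⊕0⊕0⊕0⊕1⊕0⊕1⊕0⊕0⊕1⊕0⊕1 = 0
p4 (pos 4,5,6,7,12,13,14,15,20,21,22,23,28,29,30,31): XOR of data positions = 0⊕1⊕0⊕0⊕0⊕0⊕0⊕0⊕0⊕1⊕0⊕1⊕1⊕0⊕1 = 1
p8 (pos 8,9,10,11,12,13,14,15,24,25,26,27,28,29,30,31): XOR of data positions = 0⊕1⊕0⊕0⊕0⊕0⊕0⊕0⊕0⊕0⊕1⊕1⊕1⊕0⊕1 = 1
p16 (pos 16,17,18,19,20,21,22,23,24,25,26,27,28,29,30,31): XOR of data positions = 0⊕1⊕0⊕0⊕0⊕1⊕0⊕0⊕0⊕0⊕1⊕1⊕1⊕0⊕1 = 0
Codeword: 1001010101000000010001000011101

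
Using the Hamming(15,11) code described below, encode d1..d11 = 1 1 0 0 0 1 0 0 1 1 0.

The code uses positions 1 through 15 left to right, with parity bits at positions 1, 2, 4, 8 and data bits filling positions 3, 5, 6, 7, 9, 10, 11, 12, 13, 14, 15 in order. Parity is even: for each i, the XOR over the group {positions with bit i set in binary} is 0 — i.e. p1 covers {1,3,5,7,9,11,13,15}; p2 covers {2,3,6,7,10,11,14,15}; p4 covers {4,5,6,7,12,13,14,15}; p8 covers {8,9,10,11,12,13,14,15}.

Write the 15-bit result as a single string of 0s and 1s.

111110010100110

Place data at non-parity positions: p1 p2 1 p4 1 0 0 p8 0 1 0 0 1 1 0
p1 (pos 1,3,5,7,9,11,13,15): XOR of data positions = 1⊕1⊕0⊕0⊕0⊕1⊕0 = 1
p2 (pos 2,3,6,7,10,11,14,15): XOR of data positions = 1⊕0⊕0⊕1⊕0⊕1⊕0 = 1
p4 (pos 4,5,6,7,12,13,14,15): XOR of data positions = 1⊕0⊕0⊕0⊕1⊕1⊕0 = 1
p8 (pos 8,9,10,11,12,13,14,15): XOR of data positions = 0⊕1⊕0⊕0⊕1⊕1⊕0 = 1
Codeword: 111110010100110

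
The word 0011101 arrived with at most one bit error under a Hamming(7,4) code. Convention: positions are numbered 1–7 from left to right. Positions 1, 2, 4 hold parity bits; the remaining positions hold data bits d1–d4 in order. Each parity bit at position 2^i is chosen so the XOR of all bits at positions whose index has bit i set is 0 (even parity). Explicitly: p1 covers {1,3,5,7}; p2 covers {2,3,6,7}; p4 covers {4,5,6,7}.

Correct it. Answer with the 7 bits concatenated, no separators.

0011001

s1 (pos 1,3,5,7): 0⊕1⊕1⊕1 = 1
s2 (pos 2,3,6,7): 0⊕1⊕0⊕1 = 0
s4 (pos 4,5,6,7): 1⊕1⊕0⊕1 = 1
Syndrome s4…s1 = 101 → error at position 5.
Flip position 5: 0011101 → 0011001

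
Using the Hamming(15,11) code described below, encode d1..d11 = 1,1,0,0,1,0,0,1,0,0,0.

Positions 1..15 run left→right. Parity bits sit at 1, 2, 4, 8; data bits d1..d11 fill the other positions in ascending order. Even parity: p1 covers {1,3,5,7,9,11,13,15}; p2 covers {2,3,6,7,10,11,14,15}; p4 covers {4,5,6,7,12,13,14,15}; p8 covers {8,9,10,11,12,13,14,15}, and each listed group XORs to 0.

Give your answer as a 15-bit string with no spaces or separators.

111010001001000

Place data at non-parity positions: p1 p2 1 p4 1 0 0 p8 1 0 0 1 0 0 0
p1 (pos 1,3,5,7,9,11,13,15): XOR of data positions = 1⊕1⊕0⊕1⊕0⊕0⊕0 = 1
p2 (pos 2,3,6,7,10,11,14,15): XOR of data positions = 1⊕0⊕0⊕0⊕0⊕0⊕0 = 1
p4 (pos 4,5,6,7,12,13,14,15): XOR of data positions = 1⊕0⊕0⊕1⊕0⊕0⊕0 = 0
p8 (pos 8,9,10,11,12,13,14,15): XOR of data positions = 1⊕0⊕0⊕1⊕0⊕0⊕0 = 0
Codeword: 111010001001000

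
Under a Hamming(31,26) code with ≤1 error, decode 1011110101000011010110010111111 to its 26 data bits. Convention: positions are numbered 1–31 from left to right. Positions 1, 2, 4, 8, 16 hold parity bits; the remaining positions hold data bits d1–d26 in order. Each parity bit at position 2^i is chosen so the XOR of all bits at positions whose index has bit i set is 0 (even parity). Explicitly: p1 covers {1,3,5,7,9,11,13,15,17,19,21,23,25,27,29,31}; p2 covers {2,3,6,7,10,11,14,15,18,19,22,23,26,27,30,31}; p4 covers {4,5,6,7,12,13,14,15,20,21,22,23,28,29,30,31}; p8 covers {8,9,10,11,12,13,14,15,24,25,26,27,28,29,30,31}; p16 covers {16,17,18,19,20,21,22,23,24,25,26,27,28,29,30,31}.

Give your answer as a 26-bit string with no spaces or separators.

s1 (pos 1,3,5,7,9,11,13,15,17,19,21,23,25,27,29,31): 1⊕1⊕1⊕0⊕0⊕0⊕0⊕1⊕0⊕0⊕1⊕0⊕0⊕1⊕1⊕1 = 0
s2 (pos 2,3,6,7,10,11,14,15,18,19,22,23,26,27,30,31): 0⊕1⊕1⊕0⊕1⊕0⊕0⊕1⊕1⊕0⊕0⊕0⊕1⊕1⊕1⊕1 = 1
s4 (pos 4,5,6,7,12,13,14,15,20,21,22,23,28,29,30,31): 1⊕1⊕1⊕0⊕0⊕0⊕0⊕1⊕1⊕1⊕0⊕0⊕1⊕1⊕1⊕1 = 0
s8 (pos 8,9,10,11,12,13,14,15,24,25,26,27,28,29,30,31): 1⊕0⊕1⊕0⊕0⊕0⊕0⊕1⊕1⊕0⊕1⊕1⊕1⊕1⊕1⊕1 = 0
s16 (pos 16,17,18,19,20,21,22,23,24,25,26,27,28,29,30,31): 1⊕0⊕1⊕0⊕1⊕1⊕0⊕0⊕1⊕0⊕1⊕1⊕1⊕1⊕1⊕1 = 1
Syndrome s16…s1 = 10010 → error at position 18.
Flip position 18: 1011110101000011010110010111111 → 1011110101000011000110010111111
Read data bits from positions 3,5,6,7,9,10,11,12,13,14,15,17,18,19,20,21,22,23,24,25,26,27,28,29,30,31: 11100100001000110010111111

11100100001000110010111111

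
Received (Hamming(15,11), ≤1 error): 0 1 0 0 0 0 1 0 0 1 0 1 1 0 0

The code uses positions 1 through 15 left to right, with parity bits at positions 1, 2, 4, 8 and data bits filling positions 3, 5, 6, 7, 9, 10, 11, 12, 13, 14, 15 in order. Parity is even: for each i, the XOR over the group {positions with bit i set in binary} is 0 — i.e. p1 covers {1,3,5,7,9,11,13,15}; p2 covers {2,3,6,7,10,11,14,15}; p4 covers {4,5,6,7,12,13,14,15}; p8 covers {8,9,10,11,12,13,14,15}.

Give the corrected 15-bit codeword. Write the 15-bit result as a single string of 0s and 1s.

010000100101110

s1 (pos 1,3,5,7,9,11,13,15): 0⊕0⊕0⊕1⊕0⊕0⊕1⊕0 = 0
s2 (pos 2,3,6,7,10,11,14,15): 1⊕0⊕0⊕1⊕1⊕0⊕0⊕0 = 1
s4 (pos 4,5,6,7,12,13,14,15): 0⊕0⊕0⊕1⊕1⊕1⊕0⊕0 = 1
s8 (pos 8,9,10,11,12,13,14,15): 0⊕0⊕1⊕0⊕1⊕1⊕0⊕0 = 1
Syndrome s8…s1 = 1110 → error at position 14.
Flip position 14: 010000100101100 → 010000100101110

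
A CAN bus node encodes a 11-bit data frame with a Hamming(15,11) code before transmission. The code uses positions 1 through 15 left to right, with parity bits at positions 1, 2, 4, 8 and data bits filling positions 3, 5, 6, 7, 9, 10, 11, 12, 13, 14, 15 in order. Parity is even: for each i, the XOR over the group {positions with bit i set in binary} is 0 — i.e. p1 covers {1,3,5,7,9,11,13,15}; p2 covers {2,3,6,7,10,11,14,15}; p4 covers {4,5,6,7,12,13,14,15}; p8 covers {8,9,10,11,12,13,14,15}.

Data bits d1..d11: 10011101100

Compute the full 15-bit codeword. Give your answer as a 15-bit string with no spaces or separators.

Place data at non-parity positions: p1 p2 1 p4 0 0 1 p8 1 1 0 1 1 0 0
p1 (pos 1,3,5,7,9,11,13,15): XOR of data positions = 1⊕0⊕1⊕1⊕0⊕1⊕0 = 0
p2 (pos 2,3,6,7,10,11,14,15): XOR of data positions = 1⊕0⊕1⊕1⊕0⊕0⊕0 = 1
p4 (pos 4,5,6,7,12,13,14,15): XOR of data positions = 0⊕0⊕1⊕1⊕1⊕0⊕0 = 1
p8 (pos 8,9,10,11,12,13,14,15): XOR of data positions = 1⊕1⊕0⊕1⊕1⊕0⊕0 = 0
Codeword: 011100101101100

011100101101100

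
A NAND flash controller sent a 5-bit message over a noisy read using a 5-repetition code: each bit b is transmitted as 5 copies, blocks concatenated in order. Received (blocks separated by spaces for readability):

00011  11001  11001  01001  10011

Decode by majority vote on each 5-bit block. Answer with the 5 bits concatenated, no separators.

01101

Block 1 (00011): 2 ones → 0
Block 2 (11001): 3 ones → 1
Block 3 (11001): 3 ones → 1
Block 4 (01001): 2 ones → 0
Block 5 (10011): 3 ones → 1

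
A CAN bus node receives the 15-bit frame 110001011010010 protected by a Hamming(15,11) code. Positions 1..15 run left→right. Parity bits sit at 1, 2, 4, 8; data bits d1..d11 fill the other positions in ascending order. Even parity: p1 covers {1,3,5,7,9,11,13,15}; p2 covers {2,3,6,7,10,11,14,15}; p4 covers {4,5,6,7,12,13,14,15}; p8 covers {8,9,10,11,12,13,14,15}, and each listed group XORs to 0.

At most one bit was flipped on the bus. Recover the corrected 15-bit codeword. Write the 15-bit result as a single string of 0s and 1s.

010001011010010

s1 (pos 1,3,5,7,9,11,13,15): 1⊕0⊕0⊕0⊕1⊕1⊕0⊕0 = 1
s2 (pos 2,3,6,7,10,11,14,15): 1⊕0⊕1⊕0⊕0⊕1⊕1⊕0 = 0
s4 (pos 4,5,6,7,12,13,14,15): 0⊕0⊕1⊕0⊕0⊕0⊕1⊕0 = 0
s8 (pos 8,9,10,11,12,13,14,15): 1⊕1⊕0⊕1⊕0⊕0⊕1⊕0 = 0
Syndrome s8…s1 = 0001 → error at position 1.
Flip position 1: 110001011010010 → 010001011010010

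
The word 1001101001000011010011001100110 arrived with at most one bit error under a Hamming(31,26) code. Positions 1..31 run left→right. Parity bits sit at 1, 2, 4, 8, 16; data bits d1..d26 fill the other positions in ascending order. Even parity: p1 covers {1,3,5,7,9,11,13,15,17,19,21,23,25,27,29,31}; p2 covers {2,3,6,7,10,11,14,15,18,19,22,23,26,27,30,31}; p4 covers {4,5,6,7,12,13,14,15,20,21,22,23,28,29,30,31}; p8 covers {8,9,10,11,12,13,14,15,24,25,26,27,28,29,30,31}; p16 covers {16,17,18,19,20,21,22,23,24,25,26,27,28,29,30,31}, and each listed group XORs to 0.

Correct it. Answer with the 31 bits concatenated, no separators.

s1 (pos 1,3,5,7,9,11,13,15,17,19,21,23,25,27,29,31): 1⊕0⊕1⊕1⊕0⊕0⊕0⊕1⊕0⊕0⊕1⊕0⊕1⊕0⊕1⊕0 = 1
s2 (pos 2,3,6,7,10,11,14,15,18,19,22,23,26,27,30,31): 0⊕0⊕0⊕1⊕1⊕0⊕0⊕1⊕1⊕0⊕1⊕0⊕1⊕0⊕1⊕0 = 1
s4 (pos 4,5,6,7,12,13,14,15,20,21,22,23,28,29,30,31): 1⊕1⊕0⊕1⊕0⊕0⊕0⊕1⊕0⊕1⊕1⊕0⊕0⊕1⊕1⊕0 = 0
s8 (pos 8,9,10,11,12,13,14,15,24,25,26,27,28,29,30,31): 0⊕0⊕1⊕0⊕0⊕0⊕0⊕1⊕0⊕1⊕1⊕0⊕0⊕1⊕1⊕0 = 0
s16 (pos 16,17,18,19,20,21,22,23,24,25,26,27,28,29,30,31): 1⊕0⊕1⊕0⊕0⊕1⊕1⊕0⊕0⊕1⊕1⊕0⊕0⊕1⊕1⊕0 = 0
Syndrome s16…s1 = 00011 → error at position 3.
Flip position 3: 1001101001000011010011001100110 → 1011101001000011010011001100110

1011101001000011010011001100110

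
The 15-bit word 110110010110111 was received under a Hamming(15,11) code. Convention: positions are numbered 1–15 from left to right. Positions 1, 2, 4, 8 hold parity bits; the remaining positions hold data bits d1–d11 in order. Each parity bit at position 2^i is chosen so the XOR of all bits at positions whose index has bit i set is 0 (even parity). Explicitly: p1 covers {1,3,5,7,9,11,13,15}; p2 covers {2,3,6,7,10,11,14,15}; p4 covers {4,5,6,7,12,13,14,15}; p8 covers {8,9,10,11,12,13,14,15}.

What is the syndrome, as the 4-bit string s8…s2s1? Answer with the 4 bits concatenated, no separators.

0111

s1 (pos 1,3,5,7,9,11,13,15): 1⊕0⊕1⊕0⊕0⊕1⊕1⊕1 = 1
s2 (pos 2,3,6,7,10,11,14,15): 1⊕0⊕0⊕0⊕1⊕1⊕1⊕1 = 1
s4 (pos 4,5,6,7,12,13,14,15): 1⊕1⊕0⊕0⊕0⊕1⊕1⊕1 = 1
s8 (pos 8,9,10,11,12,13,14,15): 1⊕0⊕1⊕1⊕0⊕1⊕1⊕1 = 0
Syndrome s8…s1 = 0111 → error at position 7.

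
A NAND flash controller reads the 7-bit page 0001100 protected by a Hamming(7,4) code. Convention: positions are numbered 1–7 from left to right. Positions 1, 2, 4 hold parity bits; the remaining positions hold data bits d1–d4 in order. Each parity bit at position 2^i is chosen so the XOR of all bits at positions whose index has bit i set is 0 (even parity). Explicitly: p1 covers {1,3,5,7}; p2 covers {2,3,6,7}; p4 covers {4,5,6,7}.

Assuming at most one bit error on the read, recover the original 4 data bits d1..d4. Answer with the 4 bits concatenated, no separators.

s1 (pos 1,3,5,7): 0⊕0⊕1⊕0 = 1
s2 (pos 2,3,6,7): 0⊕0⊕0⊕0 = 0
s4 (pos 4,5,6,7): 1⊕1⊕0⊕0 = 0
Syndrome s4…s1 = 001 → error at position 1.
Flip position 1: 0001100 → 1001100
Read data bits from positions 3,5,6,7: 0100

0100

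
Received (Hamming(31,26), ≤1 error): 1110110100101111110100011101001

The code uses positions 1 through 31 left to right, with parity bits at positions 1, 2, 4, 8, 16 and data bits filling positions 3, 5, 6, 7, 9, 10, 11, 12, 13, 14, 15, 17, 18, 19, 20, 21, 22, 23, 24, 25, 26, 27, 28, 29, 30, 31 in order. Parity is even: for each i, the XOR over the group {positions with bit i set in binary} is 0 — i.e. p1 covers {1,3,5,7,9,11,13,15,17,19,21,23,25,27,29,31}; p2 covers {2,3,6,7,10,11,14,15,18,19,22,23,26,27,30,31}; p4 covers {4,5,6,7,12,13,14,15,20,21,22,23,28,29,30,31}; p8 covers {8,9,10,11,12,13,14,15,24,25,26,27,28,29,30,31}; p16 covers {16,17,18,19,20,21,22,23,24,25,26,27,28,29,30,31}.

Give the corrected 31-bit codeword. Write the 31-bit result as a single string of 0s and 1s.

s1 (pos 1,3,5,7,9,11,13,15,17,19,21,23,25,27,29,31): 1⊕1⊕1⊕0⊕0⊕1⊕1⊕1⊕1⊕0⊕0⊕0⊕1⊕0⊕0⊕1 = 1
s2 (pos 2,3,6,7,10,11,14,15,18,19,22,23,26,27,30,31): 1⊕1⊕1⊕0⊕0⊕1⊕1⊕1⊕1⊕0⊕0⊕0⊕1⊕0⊕0⊕1 = 1
s4 (pos 4,5,6,7,12,13,14,15,20,21,22,23,28,29,30,31): 0⊕1⊕1⊕0⊕0⊕1⊕1⊕1⊕1⊕0⊕0⊕0⊕1⊕0⊕0⊕1 = 0
s8 (pos 8,9,10,11,12,13,14,15,24,25,26,27,28,29,30,31): 1⊕0⊕0⊕1⊕0⊕1⊕1⊕1⊕1⊕1⊕1⊕0⊕1⊕0⊕0⊕1 = 0
s16 (pos 16,17,18,19,20,21,22,23,24,25,26,27,28,29,30,31): 1⊕1⊕1⊕0⊕1⊕0⊕0⊕0⊕1⊕1⊕1⊕0⊕1⊕0⊕0⊕1 = 1
Syndrome s16…s1 = 10011 → error at position 19.
Flip position 19: 1110110100101111110100011101001 → 1110110100101111111100011101001

1110110100101111111100011101001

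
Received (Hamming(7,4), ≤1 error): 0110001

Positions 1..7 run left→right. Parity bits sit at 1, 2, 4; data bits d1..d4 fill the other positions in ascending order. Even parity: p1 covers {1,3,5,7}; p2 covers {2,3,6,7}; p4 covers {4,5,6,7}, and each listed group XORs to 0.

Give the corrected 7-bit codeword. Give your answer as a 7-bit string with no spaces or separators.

0110011

s1 (pos 1,3,5,7): 0⊕1⊕0⊕1 = 0
s2 (pos 2,3,6,7): 1⊕1⊕0⊕1 = 1
s4 (pos 4,5,6,7): 0⊕0⊕0⊕1 = 1
Syndrome s4…s1 = 110 → error at position 6.
Flip position 6: 0110001 → 0110011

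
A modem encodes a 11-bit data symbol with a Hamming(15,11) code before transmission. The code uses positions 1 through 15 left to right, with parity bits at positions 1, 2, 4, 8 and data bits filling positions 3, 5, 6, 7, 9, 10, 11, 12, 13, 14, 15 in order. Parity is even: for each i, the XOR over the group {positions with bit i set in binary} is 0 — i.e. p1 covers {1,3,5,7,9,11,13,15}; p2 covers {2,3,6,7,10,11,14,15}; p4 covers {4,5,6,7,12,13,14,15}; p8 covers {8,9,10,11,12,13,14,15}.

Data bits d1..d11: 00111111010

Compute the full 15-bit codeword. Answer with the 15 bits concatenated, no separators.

110001111111010

Place data at non-parity positions: p1 p2 0 p4 0 1 1 p8 1 1 1 1 0 1 0
p1 (pos 1,3,5,7,9,11,13,15): XOR of data positions = 0⊕0⊕1⊕1⊕1⊕0⊕0 = 1
p2 (pos 2,3,6,7,10,11,14,15): XOR of data positions = 0⊕1⊕1⊕1⊕1⊕1⊕0 = 1
p4 (pos 4,5,6,7,12,13,14,15): XOR of data positions = 0⊕1⊕1⊕1⊕0⊕1⊕0 = 0
p8 (pos 8,9,10,11,12,13,14,15): XOR of data positions = 1⊕1⊕1⊕1⊕0⊕1⊕0 = 1
Codeword: 110001111111010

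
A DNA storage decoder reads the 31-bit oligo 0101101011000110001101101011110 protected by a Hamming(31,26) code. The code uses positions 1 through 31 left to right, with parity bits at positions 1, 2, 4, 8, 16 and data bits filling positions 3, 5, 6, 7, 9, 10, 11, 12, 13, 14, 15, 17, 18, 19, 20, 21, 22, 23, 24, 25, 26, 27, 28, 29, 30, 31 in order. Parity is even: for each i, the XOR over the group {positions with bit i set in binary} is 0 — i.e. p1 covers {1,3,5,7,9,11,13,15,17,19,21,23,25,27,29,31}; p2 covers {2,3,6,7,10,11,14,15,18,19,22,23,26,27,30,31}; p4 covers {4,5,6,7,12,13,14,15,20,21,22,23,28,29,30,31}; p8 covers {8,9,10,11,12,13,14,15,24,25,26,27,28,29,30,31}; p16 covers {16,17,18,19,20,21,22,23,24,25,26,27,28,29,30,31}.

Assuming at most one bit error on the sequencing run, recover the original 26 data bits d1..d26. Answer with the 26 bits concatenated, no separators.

01011100011001101101011010

s1 (pos 1,3,5,7,9,11,13,15,17,19,21,23,25,27,29,31): 0⊕0⊕1⊕1⊕1⊕0⊕0⊕1⊕0⊕1⊕0⊕1⊕1⊕1⊕1⊕0 = 1
s2 (pos 2,3,6,7,10,11,14,15,18,19,22,23,26,27,30,31): 1⊕0⊕0⊕1⊕1⊕0⊕1⊕1⊕0⊕1⊕1⊕1⊕0⊕1⊕1⊕0 = 0
s4 (pos 4,5,6,7,12,13,14,15,20,21,22,23,28,29,30,31): 1⊕1⊕0⊕1⊕0⊕0⊕1⊕1⊕1⊕0⊕1⊕1⊕1⊕1⊕1⊕0 = 1
s8 (pos 8,9,10,11,12,13,14,15,24,25,26,27,28,29,30,31): 0⊕1⊕1⊕0⊕0⊕0⊕1⊕1⊕0⊕1⊕0⊕1⊕1⊕1⊕1⊕0 = 1
s16 (pos 16,17,18,19,20,21,22,23,24,25,26,27,28,29,30,31): 0⊕0⊕0⊕1⊕1⊕0⊕1⊕1⊕0⊕1⊕0⊕1⊕1⊕1⊕1⊕0 = 1
Syndrome s16…s1 = 11101 → error at position 29.
Flip position 29: 0101101011000110001101101011110 → 0101101011000110001101101011010
Read data bits from positions 3,5,6,7,9,10,11,12,13,14,15,17,18,19,20,21,22,23,24,25,26,27,28,29,30,31: 01011100011001101101011010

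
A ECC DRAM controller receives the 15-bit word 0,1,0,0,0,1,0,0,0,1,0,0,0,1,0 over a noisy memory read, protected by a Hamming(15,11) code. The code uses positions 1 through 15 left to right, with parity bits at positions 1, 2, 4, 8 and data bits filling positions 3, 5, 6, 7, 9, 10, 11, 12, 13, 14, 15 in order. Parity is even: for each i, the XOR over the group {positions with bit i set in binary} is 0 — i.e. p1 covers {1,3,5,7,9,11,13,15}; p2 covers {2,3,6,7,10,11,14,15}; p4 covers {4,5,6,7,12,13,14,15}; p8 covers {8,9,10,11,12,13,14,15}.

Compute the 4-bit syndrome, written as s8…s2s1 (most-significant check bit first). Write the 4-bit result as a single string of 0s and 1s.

0000

s1 (pos 1,3,5,7,9,11,13,15): 0⊕0⊕0⊕0⊕0⊕0⊕0⊕0 = 0
s2 (pos 2,3,6,7,10,11,14,15): 1⊕0⊕1⊕0⊕1⊕0⊕1⊕0 = 0
s4 (pos 4,5,6,7,12,13,14,15): 0⊕0⊕1⊕0⊕0⊕0⊕1⊕0 = 0
s8 (pos 8,9,10,11,12,13,14,15): 0⊕0⊕1⊕0⊕0⊕0⊕1⊕0 = 0
Syndrome s8…s1 = 0000 → no error.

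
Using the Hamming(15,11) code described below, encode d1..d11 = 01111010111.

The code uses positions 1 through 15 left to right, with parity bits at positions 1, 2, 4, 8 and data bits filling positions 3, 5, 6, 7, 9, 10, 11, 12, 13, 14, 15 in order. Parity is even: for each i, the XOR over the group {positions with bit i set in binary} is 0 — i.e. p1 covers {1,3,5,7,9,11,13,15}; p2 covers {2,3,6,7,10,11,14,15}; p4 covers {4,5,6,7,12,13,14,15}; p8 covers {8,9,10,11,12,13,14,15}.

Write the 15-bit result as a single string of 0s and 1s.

010011111010111

Place data at non-parity positions: p1 p2 0 p4 1 1 1 p8 1 0 1 0 1 1 1
p1 (pos 1,3,5,7,9,11,13,15): XOR of data positions = 0⊕1⊕1⊕1⊕1⊕1⊕1 = 0
p2 (pos 2,3,6,7,10,11,14,15): XOR of data positions = 0⊕1⊕1⊕0⊕1⊕1⊕1 = 1
p4 (pos 4,5,6,7,12,13,14,15): XOR of data positions = 1⊕1⊕1⊕0⊕1⊕1⊕1 = 0
p8 (pos 8,9,10,11,12,13,14,15): XOR of data positions = 1⊕0⊕1⊕0⊕1⊕1⊕1 = 1
Codeword: 010011111010111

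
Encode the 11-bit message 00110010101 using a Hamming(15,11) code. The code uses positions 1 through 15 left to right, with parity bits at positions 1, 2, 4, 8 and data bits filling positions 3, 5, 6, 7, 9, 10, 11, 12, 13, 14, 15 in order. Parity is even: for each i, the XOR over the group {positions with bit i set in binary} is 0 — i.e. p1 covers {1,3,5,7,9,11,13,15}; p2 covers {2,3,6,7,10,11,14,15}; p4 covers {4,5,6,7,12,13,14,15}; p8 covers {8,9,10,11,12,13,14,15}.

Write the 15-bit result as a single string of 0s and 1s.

Place data at non-parity positions: p1 p2 0 p4 0 1 1 p8 0 0 1 0 1 0 1
p1 (pos 1,3,5,7,9,11,13,15): XOR of data positions = 0⊕0⊕1⊕0⊕1⊕1⊕1 = 0
p2 (pos 2,3,6,7,10,11,14,15): XOR of data positions = 0⊕1⊕1⊕0⊕1⊕0⊕1 = 0
p4 (pos 4,5,6,7,12,13,14,15): XOR of data positions = 0⊕1⊕1⊕0⊕1⊕0⊕1 = 0
p8 (pos 8,9,10,11,12,13,14,15): XOR of data positions = 0⊕0⊕1⊕0⊕1⊕0⊕1 = 1
Codeword: 000001110010101

000001110010101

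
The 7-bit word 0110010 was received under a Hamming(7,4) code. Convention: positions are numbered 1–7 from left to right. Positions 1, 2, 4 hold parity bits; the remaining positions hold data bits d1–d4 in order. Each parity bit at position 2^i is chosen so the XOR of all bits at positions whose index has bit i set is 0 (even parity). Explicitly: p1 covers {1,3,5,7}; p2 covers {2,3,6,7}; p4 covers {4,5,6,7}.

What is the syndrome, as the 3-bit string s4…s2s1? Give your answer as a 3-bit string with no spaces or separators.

s1 (pos 1,3,5,7): 0⊕1⊕0⊕0 = 1
s2 (pos 2,3,6,7): 1⊕1⊕1⊕0 = 1
s4 (pos 4,5,6,7): 0⊕0⊕1⊕0 = 1
Syndrome s4…s1 = 111 → error at position 7.

111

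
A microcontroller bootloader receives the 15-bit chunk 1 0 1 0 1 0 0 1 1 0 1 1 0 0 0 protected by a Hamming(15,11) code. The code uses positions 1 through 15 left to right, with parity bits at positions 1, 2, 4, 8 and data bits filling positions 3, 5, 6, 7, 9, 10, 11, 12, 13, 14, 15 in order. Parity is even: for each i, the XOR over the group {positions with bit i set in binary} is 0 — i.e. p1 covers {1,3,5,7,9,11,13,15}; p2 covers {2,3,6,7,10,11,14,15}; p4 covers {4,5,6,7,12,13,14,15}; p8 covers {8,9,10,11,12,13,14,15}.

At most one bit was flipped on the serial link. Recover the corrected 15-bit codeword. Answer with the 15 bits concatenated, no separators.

s1 (pos 1,3,5,7,9,11,13,15): 1⊕1⊕1⊕0⊕1⊕1⊕0⊕0 = 1
s2 (pos 2,3,6,7,10,11,14,15): 0⊕1⊕0⊕0⊕0⊕1⊕0⊕0 = 0
s4 (pos 4,5,6,7,12,13,14,15): 0⊕1⊕0⊕0⊕1⊕0⊕0⊕0 = 0
s8 (pos 8,9,10,11,12,13,14,15): 1⊕1⊕0⊕1⊕1⊕0⊕0⊕0 = 0
Syndrome s8…s1 = 0001 → error at position 1.
Flip position 1: 101010011011000 → 001010011011000

001010011011000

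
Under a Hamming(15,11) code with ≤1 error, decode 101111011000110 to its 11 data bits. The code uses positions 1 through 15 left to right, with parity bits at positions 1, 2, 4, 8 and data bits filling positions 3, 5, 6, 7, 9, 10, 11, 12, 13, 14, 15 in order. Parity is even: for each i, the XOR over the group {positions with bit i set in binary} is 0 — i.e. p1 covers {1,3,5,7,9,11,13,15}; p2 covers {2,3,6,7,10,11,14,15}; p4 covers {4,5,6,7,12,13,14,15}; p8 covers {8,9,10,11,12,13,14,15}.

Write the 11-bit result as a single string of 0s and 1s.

s1 (pos 1,3,5,7,9,11,13,15): 1⊕1⊕1⊕0⊕1⊕0⊕1⊕0 = 1
s2 (pos 2,3,6,7,10,11,14,15): 0⊕1⊕1⊕0⊕0⊕0⊕1⊕0 = 1
s4 (pos 4,5,6,7,12,13,14,15): 1⊕1⊕1⊕0⊕0⊕1⊕1⊕0 = 1
s8 (pos 8,9,10,11,12,13,14,15): 1⊕1⊕0⊕0⊕0⊕1⊕1⊕0 = 0
Syndrome s8…s1 = 0111 → error at position 7.
Flip position 7: 101111011000110 → 101111111000110
Read data bits from positions 3,5,6,7,9,10,11,12,13,14,15: 11111000110

11111000110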